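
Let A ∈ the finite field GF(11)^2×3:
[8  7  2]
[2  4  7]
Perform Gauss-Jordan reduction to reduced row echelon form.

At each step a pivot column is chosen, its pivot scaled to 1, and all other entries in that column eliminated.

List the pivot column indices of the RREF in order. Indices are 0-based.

[1] R0 /= 8  ⇒  (1, 5, 3)
     R1 -= 2·R0  ⇒  (0, 5, 1)
[2] R1 /= 5  ⇒  (0, 1, 9)
     R0 -= 5·R1  ⇒  (1, 0, 2)

pivot columns: 0, 1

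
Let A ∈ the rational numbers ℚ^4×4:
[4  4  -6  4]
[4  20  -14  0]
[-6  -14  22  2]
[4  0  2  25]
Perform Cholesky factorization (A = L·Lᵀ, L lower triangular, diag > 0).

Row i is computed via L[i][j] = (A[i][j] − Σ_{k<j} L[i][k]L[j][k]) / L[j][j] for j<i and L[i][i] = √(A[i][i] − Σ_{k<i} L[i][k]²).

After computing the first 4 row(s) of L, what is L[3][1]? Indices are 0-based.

Step 1: L[0][0] = √(4) = 2.
  L[1][0] = (4) / L[0][0] = 2.
Step 2: L[1][1] = √(16) = 4.
  L[2][0] = (-6) / L[0][0] = -3.
  L[2][1] = (-8) / L[1][1] = -2.
Step 3: L[2][2] = √(9) = 3.
  L[3][0] = (4) / L[0][0] = 2.
  L[3][1] = (-4) / L[1][1] = -1.
  L[3][2] = (6) / L[2][2] = 2.
Step 4: L[3][3] = √(16) = 4.

L[3][1] = -1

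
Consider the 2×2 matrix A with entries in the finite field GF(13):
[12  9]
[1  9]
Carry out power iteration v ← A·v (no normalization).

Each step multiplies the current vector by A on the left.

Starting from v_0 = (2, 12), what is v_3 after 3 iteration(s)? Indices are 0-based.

v_3 = (10, 10)

v_0 = (2, 12).
v_1 = A·v_0 = (2, 6).
v_2 = A·v_1 = (0, 4).
v_3 = A·v_2 = (10, 10).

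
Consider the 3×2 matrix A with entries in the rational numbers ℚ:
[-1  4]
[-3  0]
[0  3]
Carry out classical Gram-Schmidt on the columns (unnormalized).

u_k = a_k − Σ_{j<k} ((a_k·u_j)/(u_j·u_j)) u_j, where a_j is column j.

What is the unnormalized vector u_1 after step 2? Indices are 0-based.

u_1 = (18/5, -6/5, 3)

Step 1: u_0 = a_0 = (-1, -3, 0).
Step 2: u_1 = a_1 − (-2/5)·u_0 = (18/5, -6/5, 3).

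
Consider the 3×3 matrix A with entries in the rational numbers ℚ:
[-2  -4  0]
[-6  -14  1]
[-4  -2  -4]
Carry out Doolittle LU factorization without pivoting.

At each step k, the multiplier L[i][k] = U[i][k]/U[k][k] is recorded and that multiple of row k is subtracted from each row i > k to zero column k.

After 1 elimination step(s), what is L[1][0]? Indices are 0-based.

[col 0] pivot -2
  R1 -= 3*R0 → (0, -2, 1)  (L[1][0] := 3)
  R2 -= 2*R0 → (0, 6, -4)  (L[2][0] := 2)

L[1][0] = 3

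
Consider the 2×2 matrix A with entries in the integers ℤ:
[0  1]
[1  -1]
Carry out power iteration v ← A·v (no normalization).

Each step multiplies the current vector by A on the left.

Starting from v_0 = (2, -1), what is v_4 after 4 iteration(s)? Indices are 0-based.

v_0 = (2, -1).
v_1 = A·v_0 = (-1, 3).
v_2 = A·v_1 = (3, -4).
v_3 = A·v_2 = (-4, 7).
v_4 = A·v_3 = (7, -11).

v_4 = (7, -11)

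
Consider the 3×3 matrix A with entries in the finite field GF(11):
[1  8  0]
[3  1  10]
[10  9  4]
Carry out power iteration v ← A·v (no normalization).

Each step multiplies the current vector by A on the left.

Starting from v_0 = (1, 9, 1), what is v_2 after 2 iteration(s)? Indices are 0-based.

v_0 = (1, 9, 1).
v_1 = A·v_0 = (7, 0, 7).
v_2 = A·v_1 = (7, 3, 10).

v_2 = (7, 3, 10)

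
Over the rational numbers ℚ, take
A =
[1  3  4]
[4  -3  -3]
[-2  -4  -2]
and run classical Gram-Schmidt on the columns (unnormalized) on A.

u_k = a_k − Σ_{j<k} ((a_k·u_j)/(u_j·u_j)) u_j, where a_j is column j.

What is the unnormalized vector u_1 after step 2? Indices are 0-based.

Step 1: u_0 = a_0 = (1, 4, -2).
Step 2: u_1 = a_1 − (-1/21)·u_0 = (64/21, -59/21, -86/21).

u_1 = (64/21, -59/21, -86/21)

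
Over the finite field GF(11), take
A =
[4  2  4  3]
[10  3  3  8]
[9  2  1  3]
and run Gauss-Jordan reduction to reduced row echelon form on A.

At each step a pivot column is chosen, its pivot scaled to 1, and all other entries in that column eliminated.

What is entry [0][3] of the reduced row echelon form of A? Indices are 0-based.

M[0][3] = 2

pivot(0,0)=4: scale R0 → (1, 6, 1, 9)
  clear (1,0): R1 −= (10)R0 → (0, 9, 4, 6)
  clear (2,0): R2 −= (9)R0 → (0, 3, 3, 10)
pivot(1,1)=9: scale R1 → (0, 1, 9, 8)
  clear (0,1): R0 −= (6)R1 → (1, 0, 2, 5)
  clear (2,1): R2 −= (3)R1 → (0, 0, 9, 8)
pivot(2,2)=9: scale R2 → (0, 0, 1, 7)
  clear (0,2): R0 −= (2)R2 → (1, 0, 0, 2)
  clear (1,2): R1 −= (9)R2 → (0, 1, 0, 0)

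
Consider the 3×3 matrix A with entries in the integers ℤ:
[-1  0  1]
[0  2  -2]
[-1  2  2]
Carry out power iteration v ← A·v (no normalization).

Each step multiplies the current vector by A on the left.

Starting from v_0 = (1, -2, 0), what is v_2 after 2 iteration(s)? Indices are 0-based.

v_0 = (1, -2, 0).
v_1 = A·v_0 = (-1, -4, -5).
v_2 = A·v_1 = (-4, 2, -17).

v_2 = (-4, 2, -17)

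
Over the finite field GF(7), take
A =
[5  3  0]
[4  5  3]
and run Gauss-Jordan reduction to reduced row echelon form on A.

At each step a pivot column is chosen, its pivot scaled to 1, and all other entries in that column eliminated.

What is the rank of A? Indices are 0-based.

step 1: normalize row 0 (÷5) = (1, 2, 0)
  row 1: subtract 4×row0 = (0, 4, 3)
step 2: normalize row 1 (÷4) = (0, 1, 6)
  row 0: subtract 2×row1 = (1, 0, 2)

rank = 2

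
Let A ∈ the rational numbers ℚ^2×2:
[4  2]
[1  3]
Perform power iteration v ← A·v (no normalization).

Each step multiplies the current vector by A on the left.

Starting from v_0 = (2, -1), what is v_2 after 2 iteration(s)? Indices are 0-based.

v_0 = (2, -1).
v_1 = A·v_0 = (6, -1).
v_2 = A·v_1 = (22, 3).

v_2 = (22, 3)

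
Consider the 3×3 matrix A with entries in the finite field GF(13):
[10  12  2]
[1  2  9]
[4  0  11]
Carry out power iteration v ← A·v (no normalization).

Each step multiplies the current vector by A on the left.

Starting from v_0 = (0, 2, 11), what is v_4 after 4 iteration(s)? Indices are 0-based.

v_0 = (0, 2, 11).
v_1 = A·v_0 = (7, 12, 4).
v_2 = A·v_1 = (1, 2, 7).
v_3 = A·v_2 = (9, 3, 3).
v_4 = A·v_3 = (2, 3, 4).

v_4 = (2, 3, 4)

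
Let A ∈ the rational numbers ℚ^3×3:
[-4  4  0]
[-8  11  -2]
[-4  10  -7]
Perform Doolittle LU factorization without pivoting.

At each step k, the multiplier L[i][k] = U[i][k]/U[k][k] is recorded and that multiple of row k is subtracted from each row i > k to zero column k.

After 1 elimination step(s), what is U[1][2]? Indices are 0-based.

k=0: U[0][0]=-4
  eliminate (1,0): mult=2, new row 1: (0, 3, -2); set L[1][0]=2
  eliminate (2,0): mult=1, new row 2: (0, 6, -7); set L[2][0]=1

U[1][2] = -2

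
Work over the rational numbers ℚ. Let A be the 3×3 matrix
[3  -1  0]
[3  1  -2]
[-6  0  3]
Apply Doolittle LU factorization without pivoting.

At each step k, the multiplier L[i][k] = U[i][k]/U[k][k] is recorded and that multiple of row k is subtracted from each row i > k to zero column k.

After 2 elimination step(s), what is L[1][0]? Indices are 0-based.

k=0: U[0][0]=3
  eliminate (1,0): mult=1, new row 1: (0, 2, -2); set L[1][0]=1
  eliminate (2,0): mult=-2, new row 2: (0, -2, 3); set L[2][0]=-2
k=1: U[1][1]=2
  eliminate (2,1): mult=-1, new row 2: (0, 0, 1); set L[2][1]=-1

L[1][0] = 1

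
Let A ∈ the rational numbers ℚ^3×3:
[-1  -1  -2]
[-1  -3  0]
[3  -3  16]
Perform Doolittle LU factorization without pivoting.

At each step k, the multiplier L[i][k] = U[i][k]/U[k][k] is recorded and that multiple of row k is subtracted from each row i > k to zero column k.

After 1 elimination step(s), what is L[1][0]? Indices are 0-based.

L[1][0] = 1

Step 1: pivot at (0,0) is -1.
  row1 ← row1 − (1)·row0  ⇒  L[1][0]=1, U row1=(0, -2, 2)
  row2 ← row2 − (-3)·row0  ⇒  L[2][0]=-3, U row2=(0, -6, 10)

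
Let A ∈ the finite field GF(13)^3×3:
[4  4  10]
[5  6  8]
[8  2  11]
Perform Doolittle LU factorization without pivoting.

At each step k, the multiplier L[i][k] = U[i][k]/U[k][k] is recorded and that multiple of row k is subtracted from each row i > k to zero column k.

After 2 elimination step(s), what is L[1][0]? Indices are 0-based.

[col 0] pivot 4
  R1 -= 11*R0 → (0, 1, 2)  (L[1][0] := 11)
  R2 -= 2*R0 → (0, 7, 4)  (L[2][0] := 2)
[col 1] pivot 1
  R2 -= 7*R1 → (0, 0, 3)  (L[2][1] := 7)

L[1][0] = 11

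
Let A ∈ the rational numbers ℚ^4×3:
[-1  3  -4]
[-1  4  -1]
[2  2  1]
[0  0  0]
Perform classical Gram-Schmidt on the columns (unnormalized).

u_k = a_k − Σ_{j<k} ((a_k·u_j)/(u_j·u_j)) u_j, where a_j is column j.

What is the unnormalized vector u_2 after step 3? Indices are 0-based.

u_2 = (-62/33, 248/165, -31/165, 0)

Step 1: u_0 = a_0 = (-1, -1, 2, 0).
Step 2: u_1 = a_1 − (-1/2)·u_0 = (5/2, 7/2, 3, 0).
Step 3: u_2 = a_2 − (7/6)·u_0 − (-21/55)·u_1 = (-62/33, 248/165, -31/165, 0).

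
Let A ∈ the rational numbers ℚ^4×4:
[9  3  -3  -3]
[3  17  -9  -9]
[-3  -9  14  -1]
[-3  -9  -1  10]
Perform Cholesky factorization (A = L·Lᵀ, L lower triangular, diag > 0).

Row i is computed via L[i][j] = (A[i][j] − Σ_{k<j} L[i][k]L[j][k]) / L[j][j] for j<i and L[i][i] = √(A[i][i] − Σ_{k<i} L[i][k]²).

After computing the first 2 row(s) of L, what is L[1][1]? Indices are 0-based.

L[1][1] = 4

Step 1: L[0][0] = √(9) = 3.
  L[1][0] = (3) / L[0][0] = 1.
Step 2: L[1][1] = √(16) = 4.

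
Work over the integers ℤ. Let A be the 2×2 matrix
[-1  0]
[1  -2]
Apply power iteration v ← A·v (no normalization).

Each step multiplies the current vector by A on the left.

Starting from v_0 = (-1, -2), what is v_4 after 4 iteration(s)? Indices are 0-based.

v_4 = (-1, -17)

v_0 = (-1, -2).
v_1 = A·v_0 = (1, 3).
v_2 = A·v_1 = (-1, -5).
v_3 = A·v_2 = (1, 9).
v_4 = A·v_3 = (-1, -17).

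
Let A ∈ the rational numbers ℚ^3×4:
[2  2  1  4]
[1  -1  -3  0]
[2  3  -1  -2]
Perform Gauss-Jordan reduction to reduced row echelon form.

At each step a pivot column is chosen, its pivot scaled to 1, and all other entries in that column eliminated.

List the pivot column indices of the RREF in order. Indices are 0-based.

pivot columns: 0, 1, 2

step 1: normalize row 0 (÷2) = (1, 1, 1/2, 2)
  row 1: subtract 1×row0 = (0, -2, -7/2, -2)
  row 2: subtract 2×row0 = (0, 1, -2, -6)
step 2: normalize row 1 (÷-2) = (0, 1, 7/4, 1)
  row 0: subtract 1×row1 = (1, 0, -5/4, 1)
  row 2: subtract 1×row1 = (0, 0, -15/4, -7)
step 3: normalize row 2 (÷-15/4) = (0, 0, 1, 28/15)
  row 0: subtract -5/4×row2 = (1, 0, 0, 10/3)
  row 1: subtract 7/4×row2 = (0, 1, 0, -34/15)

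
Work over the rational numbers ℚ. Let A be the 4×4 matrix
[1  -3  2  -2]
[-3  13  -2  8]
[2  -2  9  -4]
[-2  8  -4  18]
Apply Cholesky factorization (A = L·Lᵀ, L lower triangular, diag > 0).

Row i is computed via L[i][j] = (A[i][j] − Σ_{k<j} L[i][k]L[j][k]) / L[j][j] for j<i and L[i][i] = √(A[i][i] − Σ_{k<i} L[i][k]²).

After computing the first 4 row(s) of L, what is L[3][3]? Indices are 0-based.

L[3][3] = 3

Step 1: L[0][0] = √(1) = 1.
  L[1][0] = (-3) / L[0][0] = -3.
Step 2: L[1][1] = √(4) = 2.
  L[2][0] = (2) / L[0][0] = 2.
  L[2][1] = (4) / L[1][1] = 2.
Step 3: L[2][2] = √(1) = 1.
  L[3][0] = (-2) / L[0][0] = -2.
  L[3][1] = (2) / L[1][1] = 1.
  L[3][2] = (-2) / L[2][2] = -2.
Step 4: L[3][3] = √(9) = 3.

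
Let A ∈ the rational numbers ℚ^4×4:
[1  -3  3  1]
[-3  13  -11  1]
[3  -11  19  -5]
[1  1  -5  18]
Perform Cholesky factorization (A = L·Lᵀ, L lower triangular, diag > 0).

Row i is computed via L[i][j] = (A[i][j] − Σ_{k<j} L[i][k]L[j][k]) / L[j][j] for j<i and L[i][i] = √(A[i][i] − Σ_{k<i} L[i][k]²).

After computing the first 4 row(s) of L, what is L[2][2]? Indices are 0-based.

L[2][2] = 3

Step 1: L[0][0] = √(1) = 1.
  L[1][0] = (-3) / L[0][0] = -3.
Step 2: L[1][1] = √(4) = 2.
  L[2][0] = (3) / L[0][0] = 3.
  L[2][1] = (-2) / L[1][1] = -1.
Step 3: L[2][2] = √(9) = 3.
  L[3][0] = (1) / L[0][0] = 1.
  L[3][1] = (4) / L[1][1] = 2.
  L[3][2] = (-6) / L[2][2] = -2.
Step 4: L[3][3] = √(9) = 3.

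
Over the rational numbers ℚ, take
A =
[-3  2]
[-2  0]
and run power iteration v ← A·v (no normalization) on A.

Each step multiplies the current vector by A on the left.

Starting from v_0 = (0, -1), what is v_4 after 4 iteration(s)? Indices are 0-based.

v_4 = (6, 20)

v_0 = (0, -1).
v_1 = A·v_0 = (-2, 0).
v_2 = A·v_1 = (6, 4).
v_3 = A·v_2 = (-10, -12).
v_4 = A·v_3 = (6, 20).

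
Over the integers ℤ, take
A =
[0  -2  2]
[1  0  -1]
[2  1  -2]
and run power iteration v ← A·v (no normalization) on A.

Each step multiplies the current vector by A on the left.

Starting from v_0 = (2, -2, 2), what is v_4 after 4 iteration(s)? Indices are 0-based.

v_0 = (2, -2, 2).
v_1 = A·v_0 = (8, 0, -2).
v_2 = A·v_1 = (-4, 10, 20).
v_3 = A·v_2 = (20, -24, -38).
v_4 = A·v_3 = (-28, 58, 92).

v_4 = (-28, 58, 92)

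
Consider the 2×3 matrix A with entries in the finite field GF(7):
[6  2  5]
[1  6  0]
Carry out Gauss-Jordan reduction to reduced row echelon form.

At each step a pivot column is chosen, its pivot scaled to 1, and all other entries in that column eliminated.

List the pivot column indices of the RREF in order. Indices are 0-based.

pivot columns: 0, 1

[1] R0 /= 6  ⇒  (1, 5, 2)
     R1 -= 1·R0  ⇒  (0, 1, 5)
[2] R1 /= 1  ⇒  (0, 1, 5)
     R0 -= 5·R1  ⇒  (1, 0, 5)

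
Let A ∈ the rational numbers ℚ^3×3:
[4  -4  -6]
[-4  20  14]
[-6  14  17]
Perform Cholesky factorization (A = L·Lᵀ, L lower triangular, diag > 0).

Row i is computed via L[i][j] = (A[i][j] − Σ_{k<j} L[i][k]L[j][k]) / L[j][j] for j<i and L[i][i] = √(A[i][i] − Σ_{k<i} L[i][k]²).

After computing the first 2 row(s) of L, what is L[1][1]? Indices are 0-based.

L[1][1] = 4

Step 1: L[0][0] = √(4) = 2.
  L[1][0] = (-4) / L[0][0] = -2.
Step 2: L[1][1] = √(16) = 4.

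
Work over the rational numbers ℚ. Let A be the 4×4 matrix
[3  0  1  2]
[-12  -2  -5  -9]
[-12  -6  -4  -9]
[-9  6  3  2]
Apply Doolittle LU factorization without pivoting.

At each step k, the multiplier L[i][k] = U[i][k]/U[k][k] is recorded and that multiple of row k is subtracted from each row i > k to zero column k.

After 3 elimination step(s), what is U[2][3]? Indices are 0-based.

Step 1: pivot at (0,0) is 3.
  row1 ← row1 − (-4)·row0  ⇒  L[1][0]=-4, U row1=(0, -2, -1, -1)
  row2 ← row2 − (-4)·row0  ⇒  L[2][0]=-4, U row2=(0, -6, 0, -1)
  row3 ← row3 − (-3)·row0  ⇒  L[3][0]=-3, U row3=(0, 6, 6, 8)
Step 2: pivot at (1,1) is -2.
  row2 ← row2 − (3)·row1  ⇒  L[2][1]=3, U row2=(0, 0, 3, 2)
  row3 ← row3 − (-3)·row1  ⇒  L[3][1]=-3, U row3=(0, 0, 3, 5)
Step 3: pivot at (2,2) is 3.
  row3 ← row3 − (1)·row2  ⇒  L[3][2]=1, U row3=(0, 0, 0, 3)

U[2][3] = 2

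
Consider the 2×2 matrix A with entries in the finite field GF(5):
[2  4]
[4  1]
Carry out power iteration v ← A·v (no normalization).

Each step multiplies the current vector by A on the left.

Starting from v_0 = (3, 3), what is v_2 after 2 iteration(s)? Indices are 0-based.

v_2 = (1, 2)

v_0 = (3, 3).
v_1 = A·v_0 = (3, 0).
v_2 = A·v_1 = (1, 2).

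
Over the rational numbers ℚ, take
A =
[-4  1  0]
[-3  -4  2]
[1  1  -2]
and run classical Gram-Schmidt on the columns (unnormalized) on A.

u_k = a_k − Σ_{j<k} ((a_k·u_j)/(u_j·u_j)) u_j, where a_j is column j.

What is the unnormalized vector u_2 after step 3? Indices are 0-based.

Step 1: u_0 = a_0 = (-4, -3, 1).
Step 2: u_1 = a_1 − (9/26)·u_0 = (31/13, -77/26, 17/26).
Step 3: u_2 = a_2 − (-4/13)·u_0 − (-188/387)·u_1 = (-28/387, -140/387, -532/387).

u_2 = (-28/387, -140/387, -532/387)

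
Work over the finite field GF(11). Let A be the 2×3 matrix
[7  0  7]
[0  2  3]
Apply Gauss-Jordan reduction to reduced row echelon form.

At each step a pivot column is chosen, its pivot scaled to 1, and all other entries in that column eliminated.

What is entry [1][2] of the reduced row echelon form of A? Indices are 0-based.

M[1][2] = 7

[1] R0 /= 7  ⇒  (1, 0, 1)
[2] R1 /= 2  ⇒  (0, 1, 7)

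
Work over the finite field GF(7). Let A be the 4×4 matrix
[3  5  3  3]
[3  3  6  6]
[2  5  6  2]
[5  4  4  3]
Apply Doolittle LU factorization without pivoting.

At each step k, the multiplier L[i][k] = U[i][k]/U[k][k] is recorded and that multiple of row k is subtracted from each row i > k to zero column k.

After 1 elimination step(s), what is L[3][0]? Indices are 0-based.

Step 1: pivot at (0,0) is 3.
  row1 ← row1 − (1)·row0  ⇒  L[1][0]=1, U row1=(0, 5, 3, 3)
  row2 ← row2 − (3)·row0  ⇒  L[2][0]=3, U row2=(0, 4, 4, 0)
  row3 ← row3 − (4)·row0  ⇒  L[3][0]=4, U row3=(0, 5, 6, 5)

L[3][0] = 4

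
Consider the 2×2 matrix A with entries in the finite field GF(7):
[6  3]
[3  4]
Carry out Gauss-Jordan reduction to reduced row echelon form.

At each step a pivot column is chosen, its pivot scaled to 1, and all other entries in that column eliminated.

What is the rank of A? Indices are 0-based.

pivot(0,0)=6: scale R0 → (1, 4)
  clear (1,0): R1 −= (3)R0 → (0, 6)
pivot(1,1)=6: scale R1 → (0, 1)
  clear (0,1): R0 −= (4)R1 → (1, 0)

rank = 2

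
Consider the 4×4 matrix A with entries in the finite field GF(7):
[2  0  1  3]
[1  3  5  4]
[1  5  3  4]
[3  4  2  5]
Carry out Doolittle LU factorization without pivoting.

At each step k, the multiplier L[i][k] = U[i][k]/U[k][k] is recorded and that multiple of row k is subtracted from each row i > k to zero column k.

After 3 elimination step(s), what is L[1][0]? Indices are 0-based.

Step 1: pivot at (0,0) is 2.
  row1 ← row1 − (4)·row0  ⇒  L[1][0]=4, U row1=(0, 3, 1, 6)
  row2 ← row2 − (4)·row0  ⇒  L[2][0]=4, U row2=(0, 5, 6, 6)
  row3 ← row3 − (5)·row0  ⇒  L[3][0]=5, U row3=(0, 4, 4, 4)
Step 2: pivot at (1,1) is 3.
  row2 ← row2 − (4)·row1  ⇒  L[2][1]=4, U row2=(0, 0, 2, 3)
  row3 ← row3 − (6)·row1  ⇒  L[3][1]=6, U row3=(0, 0, 5, 3)
Step 3: pivot at (2,2) is 2.
  row3 ← row3 − (6)·row2  ⇒  L[3][2]=6, U row3=(0, 0, 0, 6)

L[1][0] = 4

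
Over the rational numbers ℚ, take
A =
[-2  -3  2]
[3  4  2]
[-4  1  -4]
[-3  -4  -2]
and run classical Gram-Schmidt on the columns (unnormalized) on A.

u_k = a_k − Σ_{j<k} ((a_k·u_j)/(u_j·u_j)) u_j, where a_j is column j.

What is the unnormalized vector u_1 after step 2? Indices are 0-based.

Step 1: u_0 = a_0 = (-2, 3, -4, -3).
Step 2: u_1 = a_1 − (13/19)·u_0 = (-31/19, 37/19, 71/19, -37/19).

u_1 = (-31/19, 37/19, 71/19, -37/19)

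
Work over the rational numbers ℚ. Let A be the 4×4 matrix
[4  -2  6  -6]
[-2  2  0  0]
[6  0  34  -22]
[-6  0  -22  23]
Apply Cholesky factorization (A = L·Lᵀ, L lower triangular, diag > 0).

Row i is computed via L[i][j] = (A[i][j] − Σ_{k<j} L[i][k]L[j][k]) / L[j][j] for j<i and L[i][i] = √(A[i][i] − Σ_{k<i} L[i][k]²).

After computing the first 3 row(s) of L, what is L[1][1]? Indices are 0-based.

Step 1: L[0][0] = √(4) = 2.
  L[1][0] = (-2) / L[0][0] = -1.
Step 2: L[1][1] = √(1) = 1.
  L[2][0] = (6) / L[0][0] = 3.
  L[2][1] = (3) / L[1][1] = 3.
Step 3: L[2][2] = √(16) = 4.

L[1][1] = 1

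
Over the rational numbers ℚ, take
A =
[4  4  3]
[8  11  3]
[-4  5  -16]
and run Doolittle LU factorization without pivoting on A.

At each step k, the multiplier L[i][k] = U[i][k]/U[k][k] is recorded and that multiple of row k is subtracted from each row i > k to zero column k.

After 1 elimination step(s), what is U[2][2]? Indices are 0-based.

Step 1: pivot at (0,0) is 4.
  row1 ← row1 − (2)·row0  ⇒  L[1][0]=2, U row1=(0, 3, -3)
  row2 ← row2 − (-1)·row0  ⇒  L[2][0]=-1, U row2=(0, 9, -13)

U[2][2] = -13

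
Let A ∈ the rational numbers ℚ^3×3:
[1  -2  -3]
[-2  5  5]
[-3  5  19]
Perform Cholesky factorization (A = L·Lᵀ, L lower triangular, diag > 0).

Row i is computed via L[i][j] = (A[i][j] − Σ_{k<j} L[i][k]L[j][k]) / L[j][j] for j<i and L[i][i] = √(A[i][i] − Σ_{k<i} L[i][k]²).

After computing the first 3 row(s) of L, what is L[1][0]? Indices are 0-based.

L[1][0] = -2

Step 1: L[0][0] = √(1) = 1.
  L[1][0] = (-2) / L[0][0] = -2.
Step 2: L[1][1] = √(1) = 1.
  L[2][0] = (-3) / L[0][0] = -3.
  L[2][1] = (-1) / L[1][1] = -1.
Step 3: L[2][2] = √(9) = 3.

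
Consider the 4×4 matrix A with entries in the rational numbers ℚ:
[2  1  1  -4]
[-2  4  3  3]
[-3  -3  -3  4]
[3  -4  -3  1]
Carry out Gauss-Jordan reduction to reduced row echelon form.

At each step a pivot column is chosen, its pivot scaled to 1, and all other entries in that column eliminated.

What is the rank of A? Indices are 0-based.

step 1: normalize row 0 (÷2) = (1, 1/2, 1/2, -2)
  row 1: subtract -2×row0 = (0, 5, 4, -1)
  row 2: subtract -3×row0 = (0, -3/2, -3/2, -2)
  row 3: subtract 3×row0 = (0, -11/2, -9/2, 7)
step 2: normalize row 1 (÷5) = (0, 1, 4/5, -1/5)
  row 0: subtract 1/2×row1 = (1, 0, 1/10, -19/10)
  row 2: subtract -3/2×row1 = (0, 0, -3/10, -23/10)
  row 3: subtract -11/2×row1 = (0, 0, -1/10, 59/10)
step 3: normalize row 2 (÷-3/10) = (0, 0, 1, 23/3)
  row 0: subtract 1/10×row2 = (1, 0, 0, -8/3)
  row 1: subtract 4/5×row2 = (0, 1, 0, -19/3)
  row 3: subtract -1/10×row2 = (0, 0, 0, 20/3)
step 4: normalize row 3 (÷20/3) = (0, 0, 0, 1)
  row 0: subtract -8/3×row3 = (1, 0, 0, 0)
  row 1: subtract -19/3×row3 = (0, 1, 0, 0)
  row 2: subtract 23/3×row3 = (0, 0, 1, 0)

rank = 4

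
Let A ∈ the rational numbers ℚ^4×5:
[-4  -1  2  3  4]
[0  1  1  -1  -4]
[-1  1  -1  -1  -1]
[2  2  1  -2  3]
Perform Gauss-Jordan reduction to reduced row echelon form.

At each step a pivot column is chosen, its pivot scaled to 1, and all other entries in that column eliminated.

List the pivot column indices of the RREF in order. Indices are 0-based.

[1] R0 /= -4  ⇒  (1, 1/4, -1/2, -3/4, -1)
     R2 -= -1·R0  ⇒  (0, 5/4, -3/2, -7/4, -2)
     R3 -= 2·R0  ⇒  (0, 3/2, 2, -1/2, 5)
[2] R1 /= 1  ⇒  (0, 1, 1, -1, -4)
     R0 -= 1/4·R1  ⇒  (1, 0, -3/4, -1/2, 0)
     R2 -= 5/4·R1  ⇒  (0, 0, -11/4, -1/2, 3)
     R3 -= 3/2·R1  ⇒  (0, 0, 1/2, 1, 11)
[3] R2 /= -11/4  ⇒  (0, 0, 1, 2/11, -12/11)
     R0 -= -3/4·R2  ⇒  (1, 0, 0, -4/11, -9/11)
     R1 -= 1·R2  ⇒  (0, 1, 0, -13/11, -32/11)
     R3 -= 1/2·R2  ⇒  (0, 0, 0, 10/11, 127/11)
[4] R3 /= 10/11  ⇒  (0, 0, 0, 1, 127/10)
     R0 -= -4/11·R3  ⇒  (1, 0, 0, 0, 19/5)
     R1 -= -13/11·R3  ⇒  (0, 1, 0, 0, 121/10)
     R2 -= 2/11·R3  ⇒  (0, 0, 1, 0, -17/5)

pivot columns: 0, 1, 2, 3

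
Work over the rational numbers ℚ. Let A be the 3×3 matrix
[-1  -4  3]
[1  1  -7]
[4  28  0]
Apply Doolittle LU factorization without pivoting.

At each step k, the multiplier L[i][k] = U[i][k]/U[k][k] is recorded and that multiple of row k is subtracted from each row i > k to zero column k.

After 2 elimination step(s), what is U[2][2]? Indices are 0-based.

U[2][2] = -4

Step 1: pivot at (0,0) is -1.
  row1 ← row1 − (-1)·row0  ⇒  L[1][0]=-1, U row1=(0, -3, -4)
  row2 ← row2 − (-4)·row0  ⇒  L[2][0]=-4, U row2=(0, 12, 12)
Step 2: pivot at (1,1) is -3.
  row2 ← row2 − (-4)·row1  ⇒  L[2][1]=-4, U row2=(0, 0, -4)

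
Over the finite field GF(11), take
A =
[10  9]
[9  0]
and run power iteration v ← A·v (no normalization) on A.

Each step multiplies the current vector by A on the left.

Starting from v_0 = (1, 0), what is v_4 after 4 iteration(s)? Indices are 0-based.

v_0 = (1, 0).
v_1 = A·v_0 = (10, 9).
v_2 = A·v_1 = (5, 2).
v_3 = A·v_2 = (2, 1).
v_4 = A·v_3 = (7, 7).

v_4 = (7, 7)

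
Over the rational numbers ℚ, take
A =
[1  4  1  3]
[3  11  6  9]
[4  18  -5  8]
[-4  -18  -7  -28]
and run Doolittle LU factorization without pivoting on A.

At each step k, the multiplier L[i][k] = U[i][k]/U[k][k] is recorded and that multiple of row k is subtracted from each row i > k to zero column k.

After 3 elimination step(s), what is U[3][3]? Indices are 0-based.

Step 1: pivot at (0,0) is 1.
  row1 ← row1 − (3)·row0  ⇒  L[1][0]=3, U row1=(0, -1, 3, 0)
  row2 ← row2 − (4)·row0  ⇒  L[2][0]=4, U row2=(0, 2, -9, -4)
  row3 ← row3 − (-4)·row0  ⇒  L[3][0]=-4, U row3=(0, -2, -3, -16)
Step 2: pivot at (1,1) is -1.
  row2 ← row2 − (-2)·row1  ⇒  L[2][1]=-2, U row2=(0, 0, -3, -4)
  row3 ← row3 − (2)·row1  ⇒  L[3][1]=2, U row3=(0, 0, -9, -16)
Step 3: pivot at (2,2) is -3.
  row3 ← row3 − (3)·row2  ⇒  L[3][2]=3, U row3=(0, 0, 0, -4)

U[3][3] = -4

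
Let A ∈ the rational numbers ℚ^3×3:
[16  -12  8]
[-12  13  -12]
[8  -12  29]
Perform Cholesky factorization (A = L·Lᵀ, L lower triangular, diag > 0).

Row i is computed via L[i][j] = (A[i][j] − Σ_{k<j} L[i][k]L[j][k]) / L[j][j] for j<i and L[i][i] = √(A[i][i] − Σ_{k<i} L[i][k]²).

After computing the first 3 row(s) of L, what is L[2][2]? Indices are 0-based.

Step 1: L[0][0] = √(16) = 4.
  L[1][0] = (-12) / L[0][0] = -3.
Step 2: L[1][1] = √(4) = 2.
  L[2][0] = (8) / L[0][0] = 2.
  L[2][1] = (-6) / L[1][1] = -3.
Step 3: L[2][2] = √(16) = 4.

L[2][2] = 4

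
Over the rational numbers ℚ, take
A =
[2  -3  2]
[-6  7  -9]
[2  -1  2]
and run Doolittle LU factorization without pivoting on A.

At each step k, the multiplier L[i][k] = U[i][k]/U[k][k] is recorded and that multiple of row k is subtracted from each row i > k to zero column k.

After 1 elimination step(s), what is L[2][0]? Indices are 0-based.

L[2][0] = 1

[col 0] pivot 2
  R1 -= -3*R0 → (0, -2, -3)  (L[1][0] := -3)
  R2 -= 1*R0 → (0, 2, 0)  (L[2][0] := 1)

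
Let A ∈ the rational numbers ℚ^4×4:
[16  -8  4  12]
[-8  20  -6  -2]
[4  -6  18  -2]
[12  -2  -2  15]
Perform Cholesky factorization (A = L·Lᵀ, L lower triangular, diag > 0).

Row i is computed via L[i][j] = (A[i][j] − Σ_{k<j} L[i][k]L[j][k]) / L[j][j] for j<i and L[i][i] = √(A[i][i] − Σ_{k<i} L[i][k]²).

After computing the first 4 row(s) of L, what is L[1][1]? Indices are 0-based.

L[1][1] = 4

Step 1: L[0][0] = √(16) = 4.
  L[1][0] = (-8) / L[0][0] = -2.
Step 2: L[1][1] = √(16) = 4.
  L[2][0] = (4) / L[0][0] = 1.
  L[2][1] = (-4) / L[1][1] = -1.
Step 3: L[2][2] = √(16) = 4.
  L[3][0] = (12) / L[0][0] = 3.
  L[3][1] = (4) / L[1][1] = 1.
  L[3][2] = (-4) / L[2][2] = -1.
Step 4: L[3][3] = √(4) = 2.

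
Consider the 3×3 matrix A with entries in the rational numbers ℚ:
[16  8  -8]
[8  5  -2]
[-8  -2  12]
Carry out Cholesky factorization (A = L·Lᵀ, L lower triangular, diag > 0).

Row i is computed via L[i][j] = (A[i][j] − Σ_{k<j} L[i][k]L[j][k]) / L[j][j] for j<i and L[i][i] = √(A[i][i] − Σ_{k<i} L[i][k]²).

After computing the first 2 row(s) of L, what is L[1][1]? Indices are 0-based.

Step 1: L[0][0] = √(16) = 4.
  L[1][0] = (8) / L[0][0] = 2.
Step 2: L[1][1] = √(1) = 1.

L[1][1] = 1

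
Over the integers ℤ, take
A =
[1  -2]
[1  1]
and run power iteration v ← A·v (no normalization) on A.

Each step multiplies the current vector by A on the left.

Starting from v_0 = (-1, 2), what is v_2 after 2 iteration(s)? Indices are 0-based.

v_0 = (-1, 2).
v_1 = A·v_0 = (-5, 1).
v_2 = A·v_1 = (-7, -4).

v_2 = (-7, -4)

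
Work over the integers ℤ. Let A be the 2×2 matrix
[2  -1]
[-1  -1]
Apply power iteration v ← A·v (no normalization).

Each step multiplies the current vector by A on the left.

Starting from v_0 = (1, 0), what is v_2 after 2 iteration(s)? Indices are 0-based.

v_2 = (5, -1)

v_0 = (1, 0).
v_1 = A·v_0 = (2, -1).
v_2 = A·v_1 = (5, -1).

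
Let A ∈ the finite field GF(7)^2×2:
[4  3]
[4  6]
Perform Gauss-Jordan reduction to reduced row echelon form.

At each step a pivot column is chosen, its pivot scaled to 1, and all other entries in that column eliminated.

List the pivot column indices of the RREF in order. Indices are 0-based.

[1] R0 /= 4  ⇒  (1, 6)
     R1 -= 4·R0  ⇒  (0, 3)
[2] R1 /= 3  ⇒  (0, 1)
     R0 -= 6·R1  ⇒  (1, 0)

pivot columns: 0, 1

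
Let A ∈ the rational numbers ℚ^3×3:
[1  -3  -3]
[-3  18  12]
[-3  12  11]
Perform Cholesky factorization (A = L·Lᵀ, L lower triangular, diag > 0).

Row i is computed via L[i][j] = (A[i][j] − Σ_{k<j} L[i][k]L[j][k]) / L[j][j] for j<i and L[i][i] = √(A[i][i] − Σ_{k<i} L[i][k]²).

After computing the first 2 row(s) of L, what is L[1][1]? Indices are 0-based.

L[1][1] = 3

Step 1: L[0][0] = √(1) = 1.
  L[1][0] = (-3) / L[0][0] = -3.
Step 2: L[1][1] = √(9) = 3.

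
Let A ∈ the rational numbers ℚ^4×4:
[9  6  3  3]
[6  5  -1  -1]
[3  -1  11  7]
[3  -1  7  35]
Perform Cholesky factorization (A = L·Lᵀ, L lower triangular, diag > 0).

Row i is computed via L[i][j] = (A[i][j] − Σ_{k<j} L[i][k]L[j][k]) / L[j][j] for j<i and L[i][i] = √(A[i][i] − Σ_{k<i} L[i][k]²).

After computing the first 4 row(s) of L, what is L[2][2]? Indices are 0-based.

L[2][2] = 1

Step 1: L[0][0] = √(9) = 3.
  L[1][0] = (6) / L[0][0] = 2.
Step 2: L[1][1] = √(1) = 1.
  L[2][0] = (3) / L[0][0] = 1.
  L[2][1] = (-3) / L[1][1] = -3.
Step 3: L[2][2] = √(1) = 1.
  L[3][0] = (3) / L[0][0] = 1.
  L[3][1] = (-3) / L[1][1] = -3.
  L[3][2] = (-3) / L[2][2] = -3.
Step 4: L[3][3] = √(16) = 4.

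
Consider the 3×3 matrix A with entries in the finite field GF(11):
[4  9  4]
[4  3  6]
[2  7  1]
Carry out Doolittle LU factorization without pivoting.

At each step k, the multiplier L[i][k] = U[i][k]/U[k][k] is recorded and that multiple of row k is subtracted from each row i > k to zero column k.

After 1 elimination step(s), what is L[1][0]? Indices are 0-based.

L[1][0] = 1

[col 0] pivot 4
  R1 -= 1*R0 → (0, 5, 2)  (L[1][0] := 1)
  R2 -= 6*R0 → (0, 8, 10)  (L[2][0] := 6)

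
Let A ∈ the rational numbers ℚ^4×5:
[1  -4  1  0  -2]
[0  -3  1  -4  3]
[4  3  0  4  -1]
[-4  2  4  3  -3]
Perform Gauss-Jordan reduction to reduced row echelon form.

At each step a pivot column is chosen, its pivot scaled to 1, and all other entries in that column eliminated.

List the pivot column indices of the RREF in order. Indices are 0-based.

pivot(0,0)=1: scale R0 → (1, -4, 1, 0, -2)
  clear (2,0): R2 −= (4)R0 → (0, 19, -4, 4, 7)
  clear (3,0): R3 −= (-4)R0 → (0, -14, 8, 3, -11)
pivot(1,1)=-3: scale R1 → (0, 1, -1/3, 4/3, -1)
  clear (0,1): R0 −= (-4)R1 → (1, 0, -1/3, 16/3, -6)
  clear (2,1): R2 −= (19)R1 → (0, 0, 7/3, -64/3, 26)
  clear (3,1): R3 −= (-14)R1 → (0, 0, 10/3, 65/3, -25)
pivot(2,2)=7/3: scale R2 → (0, 0, 1, -64/7, 78/7)
  clear (0,2): R0 −= (-1/3)R2 → (1, 0, 0, 16/7, -16/7)
  clear (1,2): R1 −= (-1/3)R2 → (0, 1, 0, -12/7, 19/7)
  clear (3,2): R3 −= (10/3)R2 → (0, 0, 0, 365/7, -435/7)
pivot(3,3)=365/7: scale R3 → (0, 0, 0, 1, -87/73)
  clear (0,3): R0 −= (16/7)R3 → (1, 0, 0, 0, 32/73)
  clear (1,3): R1 −= (-12/7)R3 → (0, 1, 0, 0, 49/73)
  clear (2,3): R2 −= (-64/7)R3 → (0, 0, 1, 0, 18/73)

pivot columns: 0, 1, 2, 3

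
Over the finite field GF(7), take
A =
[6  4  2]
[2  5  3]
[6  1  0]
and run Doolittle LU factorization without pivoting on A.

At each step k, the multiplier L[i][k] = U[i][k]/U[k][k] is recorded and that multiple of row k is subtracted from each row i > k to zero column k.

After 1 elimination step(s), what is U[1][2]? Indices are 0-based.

U[1][2] = 0

k=0: U[0][0]=6
  eliminate (1,0): mult=5, new row 1: (0, 6, 0); set L[1][0]=5
  eliminate (2,0): mult=1, new row 2: (0, 4, 5); set L[2][0]=1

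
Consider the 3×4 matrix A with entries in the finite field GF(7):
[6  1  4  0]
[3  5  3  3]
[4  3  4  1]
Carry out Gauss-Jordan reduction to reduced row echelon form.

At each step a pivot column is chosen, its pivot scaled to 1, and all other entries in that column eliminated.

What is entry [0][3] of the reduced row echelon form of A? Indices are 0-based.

pivot(0,0)=6: scale R0 → (1, 6, 3, 0)
  clear (1,0): R1 −= (3)R0 → (0, 1, 1, 3)
  clear (2,0): R2 −= (4)R0 → (0, 0, 6, 1)
pivot(1,1)=1: scale R1 → (0, 1, 1, 3)
  clear (0,1): R0 −= (6)R1 → (1, 0, 4, 3)
pivot(2,2)=6: scale R2 → (0, 0, 1, 6)
  clear (0,2): R0 −= (4)R2 → (1, 0, 0, 0)
  clear (1,2): R1 −= (1)R2 → (0, 1, 0, 4)

M[0][3] = 0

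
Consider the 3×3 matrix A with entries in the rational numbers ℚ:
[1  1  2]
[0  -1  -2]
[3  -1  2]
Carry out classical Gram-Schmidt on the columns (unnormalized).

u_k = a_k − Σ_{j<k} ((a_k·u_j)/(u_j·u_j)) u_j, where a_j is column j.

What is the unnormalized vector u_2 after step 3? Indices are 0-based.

Step 1: u_0 = a_0 = (1, 0, 3).
Step 2: u_1 = a_1 − (-1/5)·u_0 = (6/5, -1, -2/5).
Step 3: u_2 = a_2 − (4/5)·u_0 − (18/13)·u_1 = (-6/13, -8/13, 2/13).

u_2 = (-6/13, -8/13, 2/13)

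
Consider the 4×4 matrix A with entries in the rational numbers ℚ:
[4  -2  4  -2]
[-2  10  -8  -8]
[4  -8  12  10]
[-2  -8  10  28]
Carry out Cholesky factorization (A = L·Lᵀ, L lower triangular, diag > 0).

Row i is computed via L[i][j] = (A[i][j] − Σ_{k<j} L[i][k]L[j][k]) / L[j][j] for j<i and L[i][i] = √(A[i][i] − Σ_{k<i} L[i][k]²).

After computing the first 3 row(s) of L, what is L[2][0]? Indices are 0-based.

Step 1: L[0][0] = √(4) = 2.
  L[1][0] = (-2) / L[0][0] = -1.
Step 2: L[1][1] = √(9) = 3.
  L[2][0] = (4) / L[0][0] = 2.
  L[2][1] = (-6) / L[1][1] = -2.
Step 3: L[2][2] = √(4) = 2.

L[2][0] = 2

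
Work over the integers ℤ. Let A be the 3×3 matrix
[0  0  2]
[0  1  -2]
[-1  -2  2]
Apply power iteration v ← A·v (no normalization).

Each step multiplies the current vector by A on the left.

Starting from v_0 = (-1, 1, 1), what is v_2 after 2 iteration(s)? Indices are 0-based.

v_2 = (2, -3, 2)

v_0 = (-1, 1, 1).
v_1 = A·v_0 = (2, -1, 1).
v_2 = A·v_1 = (2, -3, 2).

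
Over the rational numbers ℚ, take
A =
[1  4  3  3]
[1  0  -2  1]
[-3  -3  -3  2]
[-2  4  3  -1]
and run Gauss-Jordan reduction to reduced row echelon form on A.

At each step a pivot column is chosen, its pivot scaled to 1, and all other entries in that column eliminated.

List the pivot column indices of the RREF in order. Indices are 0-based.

pivot columns: 0, 1, 2, 3

step 1: normalize row 0 (÷1) = (1, 4, 3, 3)
  row 1: subtract 1×row0 = (0, -4, -5, -2)
  row 2: subtract -3×row0 = (0, 9, 6, 11)
  row 3: subtract -2×row0 = (0, 12, 9, 5)
step 2: normalize row 1 (÷-4) = (0, 1, 5/4, 1/2)
  row 0: subtract 4×row1 = (1, 0, -2, 1)
  row 2: subtract 9×row1 = (0, 0, -21/4, 13/2)
  row 3: subtract 12×row1 = (0, 0, -6, -1)
step 3: normalize row 2 (÷-21/4) = (0, 0, 1, -26/21)
  row 0: subtract -2×row2 = (1, 0, 0, -31/21)
  row 1: subtract 5/4×row2 = (0, 1, 0, 43/21)
  row 3: subtract -6×row2 = (0, 0, 0, -59/7)
step 4: normalize row 3 (÷-59/7) = (0, 0, 0, 1)
  row 0: subtract -31/21×row3 = (1, 0, 0, 0)
  row 1: subtract 43/21×row3 = (0, 1, 0, 0)
  row 2: subtract -26/21×row3 = (0, 0, 1, 0)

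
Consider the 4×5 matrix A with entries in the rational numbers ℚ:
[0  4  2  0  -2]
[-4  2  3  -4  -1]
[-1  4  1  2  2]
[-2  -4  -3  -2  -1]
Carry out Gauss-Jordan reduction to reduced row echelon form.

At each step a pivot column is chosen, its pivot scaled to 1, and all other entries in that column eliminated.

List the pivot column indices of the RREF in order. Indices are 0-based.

pivot(0,0): swap R0↔R1
pivot(0,0)=-4: scale R0 → (1, -1/2, -3/4, 1, 1/4)
  clear (2,0): R2 −= (-1)R0 → (0, 7/2, 1/4, 3, 9/4)
  clear (3,0): R3 −= (-2)R0 → (0, -5, -9/2, 0, -1/2)
pivot(1,1)=4: scale R1 → (0, 1, 1/2, 0, -1/2)
  clear (0,1): R0 −= (-1/2)R1 → (1, 0, -1/2, 1, 0)
  clear (2,1): R2 −= (7/2)R1 → (0, 0, -3/2, 3, 4)
  clear (3,1): R3 −= (-5)R1 → (0, 0, -2, 0, -3)
pivot(2,2)=-3/2: scale R2 → (0, 0, 1, -2, -8/3)
  clear (0,2): R0 −= (-1/2)R2 → (1, 0, 0, 0, -4/3)
  clear (1,2): R1 −= (1/2)R2 → (0, 1, 0, 1, 5/6)
  clear (3,2): R3 −= (-2)R2 → (0, 0, 0, -4, -25/3)
pivot(3,3)=-4: scale R3 → (0, 0, 0, 1, 25/12)
  clear (1,3): R1 −= (1)R3 → (0, 1, 0, 0, -5/4)
  clear (2,3): R2 −= (-2)R3 → (0, 0, 1, 0, 3/2)

pivot columns: 0, 1, 2, 3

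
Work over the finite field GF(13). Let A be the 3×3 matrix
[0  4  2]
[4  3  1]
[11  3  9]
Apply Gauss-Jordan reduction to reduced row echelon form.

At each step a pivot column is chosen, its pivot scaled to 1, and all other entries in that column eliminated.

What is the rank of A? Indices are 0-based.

step 1: exchange rows 0,1
step 1: normalize row 0 (÷4) = (1, 4, 10)
  row 2: subtract 11×row0 = (0, 11, 3)
step 2: normalize row 1 (÷4) = (0, 1, 7)
  row 0: subtract 4×row1 = (1, 0, 8)
  row 2: subtract 11×row1 = (0, 0, 4)
step 3: normalize row 2 (÷4) = (0, 0, 1)
  row 0: subtract 8×row2 = (1, 0, 0)
  row 1: subtract 7×row2 = (0, 1, 0)

rank = 3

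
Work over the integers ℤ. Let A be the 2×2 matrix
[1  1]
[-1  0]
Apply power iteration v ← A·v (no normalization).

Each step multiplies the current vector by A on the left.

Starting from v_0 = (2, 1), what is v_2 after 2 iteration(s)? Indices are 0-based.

v_2 = (1, -3)

v_0 = (2, 1).
v_1 = A·v_0 = (3, -2).
v_2 = A·v_1 = (1, -3).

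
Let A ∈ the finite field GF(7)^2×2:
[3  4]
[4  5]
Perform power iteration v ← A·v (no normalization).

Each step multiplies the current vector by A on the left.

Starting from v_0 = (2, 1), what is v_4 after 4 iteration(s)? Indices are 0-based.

v_4 = (6, 6)

v_0 = (2, 1).
v_1 = A·v_0 = (3, 6).
v_2 = A·v_1 = (5, 0).
v_3 = A·v_2 = (1, 6).
v_4 = A·v_3 = (6, 6).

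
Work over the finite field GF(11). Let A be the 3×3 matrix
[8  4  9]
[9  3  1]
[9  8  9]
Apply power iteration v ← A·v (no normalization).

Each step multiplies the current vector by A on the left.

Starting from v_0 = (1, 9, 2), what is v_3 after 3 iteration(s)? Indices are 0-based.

v_0 = (1, 9, 2).
v_1 = A·v_0 = (7, 5, 0).
v_2 = A·v_1 = (10, 1, 4).
v_3 = A·v_2 = (10, 9, 2).

v_3 = (10, 9, 2)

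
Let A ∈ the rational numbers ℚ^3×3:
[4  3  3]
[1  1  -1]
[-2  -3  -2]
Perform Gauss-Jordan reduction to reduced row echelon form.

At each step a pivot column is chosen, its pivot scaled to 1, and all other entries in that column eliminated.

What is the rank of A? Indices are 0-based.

[1] R0 /= 4  ⇒  (1, 3/4, 3/4)
     R1 -= 1·R0  ⇒  (0, 1/4, -7/4)
     R2 -= -2·R0  ⇒  (0, -3/2, -1/2)
[2] R1 /= 1/4  ⇒  (0, 1, -7)
     R0 -= 3/4·R1  ⇒  (1, 0, 6)
     R2 -= -3/2·R1  ⇒  (0, 0, -11)
[3] R2 /= -11  ⇒  (0, 0, 1)
     R0 -= 6·R2  ⇒  (1, 0, 0)
     R1 -= -7·R2  ⇒  (0, 1, 0)

rank = 3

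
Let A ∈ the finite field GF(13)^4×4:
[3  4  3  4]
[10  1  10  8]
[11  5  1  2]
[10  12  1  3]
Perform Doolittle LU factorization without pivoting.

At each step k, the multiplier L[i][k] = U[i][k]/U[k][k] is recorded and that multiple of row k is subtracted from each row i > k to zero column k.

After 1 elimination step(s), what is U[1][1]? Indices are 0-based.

U[1][1] = 5

k=0: U[0][0]=3
  eliminate (1,0): mult=12, new row 1: (0, 5, 0, 12); set L[1][0]=12
  eliminate (2,0): mult=8, new row 2: (0, 12, 3, 9); set L[2][0]=8
  eliminate (3,0): mult=12, new row 3: (0, 3, 4, 7); set L[3][0]=12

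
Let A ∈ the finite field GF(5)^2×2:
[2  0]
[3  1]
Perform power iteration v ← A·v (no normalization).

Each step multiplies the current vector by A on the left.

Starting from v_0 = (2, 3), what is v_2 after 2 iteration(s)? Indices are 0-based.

v_0 = (2, 3).
v_1 = A·v_0 = (4, 4).
v_2 = A·v_1 = (3, 1).

v_2 = (3, 1)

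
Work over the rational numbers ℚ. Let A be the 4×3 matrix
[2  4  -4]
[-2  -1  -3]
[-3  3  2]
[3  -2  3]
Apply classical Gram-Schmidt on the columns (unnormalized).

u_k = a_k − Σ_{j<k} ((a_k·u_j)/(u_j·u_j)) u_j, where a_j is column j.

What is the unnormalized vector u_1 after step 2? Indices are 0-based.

Step 1: u_0 = a_0 = (2, -2, -3, 3).
Step 2: u_1 = a_1 − (-5/26)·u_0 = (57/13, -18/13, 63/26, -37/26).

u_1 = (57/13, -18/13, 63/26, -37/26)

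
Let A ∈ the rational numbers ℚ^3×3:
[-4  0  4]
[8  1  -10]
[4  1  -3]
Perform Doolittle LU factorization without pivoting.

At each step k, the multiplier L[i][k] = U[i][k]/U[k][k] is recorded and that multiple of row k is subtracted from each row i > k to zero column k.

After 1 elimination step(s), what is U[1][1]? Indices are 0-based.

Step 1: pivot at (0,0) is -4.
  row1 ← row1 − (-2)·row0  ⇒  L[1][0]=-2, U row1=(0, 1, -2)
  row2 ← row2 − (-1)·row0  ⇒  L[2][0]=-1, U row2=(0, 1, 1)

U[1][1] = 1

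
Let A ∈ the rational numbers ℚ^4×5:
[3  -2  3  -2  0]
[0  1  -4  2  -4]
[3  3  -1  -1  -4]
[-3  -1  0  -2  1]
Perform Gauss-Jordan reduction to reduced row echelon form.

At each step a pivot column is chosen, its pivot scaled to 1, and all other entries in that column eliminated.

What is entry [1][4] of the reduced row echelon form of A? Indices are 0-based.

[1] R0 /= 3  ⇒  (1, -2/3, 1, -2/3, 0)
     R2 -= 3·R0  ⇒  (0, 5, -4, 1, -4)
     R3 -= -3·R0  ⇒  (0, -3, 3, -4, 1)
[2] R1 /= 1  ⇒  (0, 1, -4, 2, -4)
     R0 -= -2/3·R1  ⇒  (1, 0, -5/3, 2/3, -8/3)
     R2 -= 5·R1  ⇒  (0, 0, 16, -9, 16)
     R3 -= -3·R1  ⇒  (0, 0, -9, 2, -11)
[3] R2 /= 16  ⇒  (0, 0, 1, -9/16, 1)
     R0 -= -5/3·R2  ⇒  (1, 0, 0, -13/48, -1)
     R1 -= -4·R2  ⇒  (0, 1, 0, -1/4, 0)
     R3 -= -9·R2  ⇒  (0, 0, 0, -49/16, -2)
[4] R3 /= -49/16  ⇒  (0, 0, 0, 1, 32/49)
     R0 -= -13/48·R3  ⇒  (1, 0, 0, 0, -121/147)
     R1 -= -1/4·R3  ⇒  (0, 1, 0, 0, 8/49)
     R2 -= -9/16·R3  ⇒  (0, 0, 1, 0, 67/49)

M[1][4] = 8/49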